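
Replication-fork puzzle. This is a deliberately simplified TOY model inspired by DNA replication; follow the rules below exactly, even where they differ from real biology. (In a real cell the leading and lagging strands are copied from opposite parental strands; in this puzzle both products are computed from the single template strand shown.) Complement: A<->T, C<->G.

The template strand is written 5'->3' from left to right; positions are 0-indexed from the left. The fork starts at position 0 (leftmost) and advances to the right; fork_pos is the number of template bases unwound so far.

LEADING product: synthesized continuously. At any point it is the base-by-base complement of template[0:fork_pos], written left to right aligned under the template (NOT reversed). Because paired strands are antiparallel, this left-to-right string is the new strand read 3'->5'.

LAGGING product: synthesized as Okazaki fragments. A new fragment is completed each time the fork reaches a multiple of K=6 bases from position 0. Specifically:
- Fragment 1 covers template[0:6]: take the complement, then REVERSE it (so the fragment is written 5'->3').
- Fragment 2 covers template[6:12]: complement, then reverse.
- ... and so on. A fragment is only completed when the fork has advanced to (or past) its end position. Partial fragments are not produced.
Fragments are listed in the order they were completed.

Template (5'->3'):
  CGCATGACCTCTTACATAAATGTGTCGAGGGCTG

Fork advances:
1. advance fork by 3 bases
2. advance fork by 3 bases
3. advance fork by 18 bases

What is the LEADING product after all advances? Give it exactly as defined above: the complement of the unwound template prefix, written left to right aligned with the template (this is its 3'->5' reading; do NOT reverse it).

Answer: GCGTACTGGAGAATGTATTTACAC

Derivation:
Step 1: advance 3 -> fork_pos = 0 + 3 = 3.
Step 2: advance 3 -> fork_pos = 3 + 3 = 6.
Step 3: advance 18 -> fork_pos = 6 + 18 = 24.
Unwound prefix: template[0:24] = CGCATGACCTCTTACATAAATGTG
Complement it base by base (A<->T, C<->G), keeping left-to-right order:
  [0:5] CGCAT -> GCGTA
  [5:10] GACCT -> CTGGA
  [10:15] CTTAC -> GAATG
  [15:20] ATAAA -> TATTT
  [20:24] TGTG -> ACAC
Concatenate: GCGTACTGGAGAATGTATTTACAC (length 24; written aligned with the template, i.e. 3'->5').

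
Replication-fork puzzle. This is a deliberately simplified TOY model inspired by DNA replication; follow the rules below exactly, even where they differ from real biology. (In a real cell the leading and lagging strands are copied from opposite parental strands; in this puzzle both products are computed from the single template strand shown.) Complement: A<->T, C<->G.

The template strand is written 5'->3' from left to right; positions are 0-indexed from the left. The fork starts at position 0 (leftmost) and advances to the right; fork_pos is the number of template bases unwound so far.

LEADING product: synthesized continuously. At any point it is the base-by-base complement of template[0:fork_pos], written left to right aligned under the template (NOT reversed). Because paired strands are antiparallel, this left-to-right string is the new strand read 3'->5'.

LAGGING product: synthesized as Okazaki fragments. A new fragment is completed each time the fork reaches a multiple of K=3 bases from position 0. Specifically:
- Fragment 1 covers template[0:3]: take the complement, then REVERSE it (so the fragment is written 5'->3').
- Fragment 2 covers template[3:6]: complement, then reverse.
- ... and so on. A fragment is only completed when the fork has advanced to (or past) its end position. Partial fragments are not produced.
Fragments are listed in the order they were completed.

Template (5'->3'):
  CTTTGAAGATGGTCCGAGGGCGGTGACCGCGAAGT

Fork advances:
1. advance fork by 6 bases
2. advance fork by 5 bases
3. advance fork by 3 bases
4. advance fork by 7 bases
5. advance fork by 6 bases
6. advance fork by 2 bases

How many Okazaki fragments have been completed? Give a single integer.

Answer: 9

Derivation:
Step 1: advance 6 -> fork_pos = 0 + 6 = 6. Reached multiple(s) of 3: 3, 6 -> fragments 1-2 completed (2 total).
Step 2: advance 5 -> fork_pos = 6 + 5 = 11. Reached multiple(s) of 3: 9 -> fragment 3 completed (3 total).
Step 3: advance 3 -> fork_pos = 11 + 3 = 14. Reached multiple(s) of 3: 12 -> fragment 4 completed (4 total).
Step 4: advance 7 -> fork_pos = 14 + 7 = 21. Reached multiple(s) of 3: 15, 18, 21 -> fragments 5-7 completed (7 total).
Step 5: advance 6 -> fork_pos = 21 + 6 = 27. Reached multiple(s) of 3: 24, 27 -> fragments 8-9 completed (9 total).
Step 6: advance 2 -> fork_pos = 27 + 2 = 29. Next multiple of 3 is 30 (not reached); still 9 fragment(s).
Check: final fork_pos = 29; the multiples of 3 that are <= 29 are 3..27 -> 29 // 3 = 9 completed fragment(s).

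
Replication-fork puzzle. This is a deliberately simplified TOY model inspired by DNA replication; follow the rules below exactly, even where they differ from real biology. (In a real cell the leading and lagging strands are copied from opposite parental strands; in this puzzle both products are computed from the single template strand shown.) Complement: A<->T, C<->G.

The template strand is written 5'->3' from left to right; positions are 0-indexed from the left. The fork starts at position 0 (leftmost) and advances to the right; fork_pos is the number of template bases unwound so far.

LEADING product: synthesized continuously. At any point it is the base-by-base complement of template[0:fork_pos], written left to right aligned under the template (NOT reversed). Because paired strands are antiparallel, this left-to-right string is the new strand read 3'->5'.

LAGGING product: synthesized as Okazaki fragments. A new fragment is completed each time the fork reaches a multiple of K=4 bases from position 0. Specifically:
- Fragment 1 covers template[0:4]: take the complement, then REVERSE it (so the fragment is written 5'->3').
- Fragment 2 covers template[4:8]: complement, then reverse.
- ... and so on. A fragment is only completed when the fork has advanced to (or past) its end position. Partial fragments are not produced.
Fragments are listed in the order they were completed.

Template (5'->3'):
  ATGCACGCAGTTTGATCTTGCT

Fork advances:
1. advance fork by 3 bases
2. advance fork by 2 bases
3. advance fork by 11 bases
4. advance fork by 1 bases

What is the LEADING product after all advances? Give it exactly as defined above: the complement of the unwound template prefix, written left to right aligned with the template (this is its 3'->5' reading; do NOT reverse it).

Answer: TACGTGCGTCAAACTAG

Derivation:
Step 1: advance 3 -> fork_pos = 0 + 3 = 3.
Step 2: advance 2 -> fork_pos = 3 + 2 = 5.
Step 3: advance 11 -> fork_pos = 5 + 11 = 16.
Step 4: advance 1 -> fork_pos = 16 + 1 = 17.
Unwound prefix: template[0:17] = ATGCACGCAGTTTGATC
Complement it base by base (A<->T, C<->G), keeping left-to-right order:
  [0:5] ATGCA -> TACGT
  [5:10] CGCAG -> GCGTC
  [10:15] TTTGA -> AAACT
  [15:17] TC -> AG
Concatenate: TACGTGCGTCAAACTAG (length 17; written aligned with the template, i.e. 3'->5').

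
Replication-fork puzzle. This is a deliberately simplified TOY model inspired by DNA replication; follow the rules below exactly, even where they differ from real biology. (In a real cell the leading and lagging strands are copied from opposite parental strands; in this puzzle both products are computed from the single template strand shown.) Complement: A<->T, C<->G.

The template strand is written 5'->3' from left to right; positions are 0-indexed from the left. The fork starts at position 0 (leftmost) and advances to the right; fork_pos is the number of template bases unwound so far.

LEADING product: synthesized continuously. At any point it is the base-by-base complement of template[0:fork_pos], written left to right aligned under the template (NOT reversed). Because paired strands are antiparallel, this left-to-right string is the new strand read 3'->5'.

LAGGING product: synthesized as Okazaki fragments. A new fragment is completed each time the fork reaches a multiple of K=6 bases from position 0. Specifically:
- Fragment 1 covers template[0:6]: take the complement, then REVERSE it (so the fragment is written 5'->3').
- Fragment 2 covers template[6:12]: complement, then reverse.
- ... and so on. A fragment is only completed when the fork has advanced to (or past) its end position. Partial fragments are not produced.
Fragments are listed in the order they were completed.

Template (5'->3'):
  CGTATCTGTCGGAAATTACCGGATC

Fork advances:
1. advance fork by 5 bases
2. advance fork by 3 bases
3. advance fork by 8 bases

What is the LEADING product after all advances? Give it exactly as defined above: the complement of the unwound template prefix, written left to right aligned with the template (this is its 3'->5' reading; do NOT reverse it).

Step 1: advance 5 -> fork_pos = 0 + 5 = 5.
Step 2: advance 3 -> fork_pos = 5 + 3 = 8.
Step 3: advance 8 -> fork_pos = 8 + 8 = 16.
Unwound prefix: template[0:16] = CGTATCTGTCGGAAAT
Complement it base by base (A<->T, C<->G), keeping left-to-right order:
  [0:5] CGTAT -> GCATA
  [5:10] CTGTC -> GACAG
  [10:15] GGAAA -> CCTTT
  [15:16] T -> A
Concatenate: GCATAGACAGCCTTTA (length 16; written aligned with the template, i.e. 3'->5').

Answer: GCATAGACAGCCTTTA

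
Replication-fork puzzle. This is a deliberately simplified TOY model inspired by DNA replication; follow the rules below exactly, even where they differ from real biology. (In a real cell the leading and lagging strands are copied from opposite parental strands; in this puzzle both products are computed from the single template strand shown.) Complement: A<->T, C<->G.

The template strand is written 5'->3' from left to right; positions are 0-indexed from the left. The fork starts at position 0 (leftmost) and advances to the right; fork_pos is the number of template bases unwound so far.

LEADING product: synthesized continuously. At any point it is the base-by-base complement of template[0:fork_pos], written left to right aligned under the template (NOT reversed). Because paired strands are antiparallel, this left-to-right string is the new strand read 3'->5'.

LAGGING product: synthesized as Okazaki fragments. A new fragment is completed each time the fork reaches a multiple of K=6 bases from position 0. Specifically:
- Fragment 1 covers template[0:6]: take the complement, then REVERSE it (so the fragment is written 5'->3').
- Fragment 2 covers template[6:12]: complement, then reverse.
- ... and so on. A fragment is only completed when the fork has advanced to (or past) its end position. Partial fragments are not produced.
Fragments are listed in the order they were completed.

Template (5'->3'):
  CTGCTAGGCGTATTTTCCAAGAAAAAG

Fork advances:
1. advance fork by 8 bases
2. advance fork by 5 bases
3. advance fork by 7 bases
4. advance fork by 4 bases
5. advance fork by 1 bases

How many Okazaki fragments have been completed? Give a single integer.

Answer: 4

Derivation:
Step 1: advance 8 -> fork_pos = 0 + 8 = 8. Reached multiple(s) of 6: 6 -> fragment 1 completed (1 total).
Step 2: advance 5 -> fork_pos = 8 + 5 = 13. Reached multiple(s) of 6: 12 -> fragment 2 completed (2 total).
Step 3: advance 7 -> fork_pos = 13 + 7 = 20. Reached multiple(s) of 6: 18 -> fragment 3 completed (3 total).
Step 4: advance 4 -> fork_pos = 20 + 4 = 24. Reached multiple(s) of 6: 24 -> fragment 4 completed (4 total).
Step 5: advance 1 -> fork_pos = 24 + 1 = 25. Next multiple of 6 is 30 (not reached); still 4 fragment(s).
Check: final fork_pos = 25; the multiples of 6 that are <= 25 are 6..24 -> 25 // 6 = 4 completed fragment(s).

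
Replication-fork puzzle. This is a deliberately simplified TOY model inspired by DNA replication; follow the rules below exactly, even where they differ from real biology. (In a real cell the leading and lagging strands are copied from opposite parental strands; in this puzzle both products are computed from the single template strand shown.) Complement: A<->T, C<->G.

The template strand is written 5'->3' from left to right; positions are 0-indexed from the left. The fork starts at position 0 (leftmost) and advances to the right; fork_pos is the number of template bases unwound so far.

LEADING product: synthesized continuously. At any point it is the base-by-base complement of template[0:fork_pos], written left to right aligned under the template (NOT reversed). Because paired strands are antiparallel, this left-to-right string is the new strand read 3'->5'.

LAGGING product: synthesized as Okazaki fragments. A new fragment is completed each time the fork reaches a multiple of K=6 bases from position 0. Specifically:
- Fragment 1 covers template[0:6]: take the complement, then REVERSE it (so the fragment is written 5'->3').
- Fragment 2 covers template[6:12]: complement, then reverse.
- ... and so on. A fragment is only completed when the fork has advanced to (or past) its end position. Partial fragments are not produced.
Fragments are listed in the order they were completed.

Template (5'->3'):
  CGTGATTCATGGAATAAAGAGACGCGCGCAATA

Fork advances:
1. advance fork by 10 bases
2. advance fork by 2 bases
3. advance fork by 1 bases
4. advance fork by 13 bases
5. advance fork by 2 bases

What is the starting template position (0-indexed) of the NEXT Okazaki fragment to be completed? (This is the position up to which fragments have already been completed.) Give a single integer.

Answer: 24

Derivation:
Step 1: advance 10 -> fork_pos = 0 + 10 = 10. Reached multiple(s) of 6: 6 -> fragment 1 completed (1 total).
Step 2: advance 2 -> fork_pos = 10 + 2 = 12. Reached multiple(s) of 6: 12 -> fragment 2 completed (2 total).
Step 3: advance 1 -> fork_pos = 12 + 1 = 13. Next multiple of 6 is 18 (not reached); still 2 fragment(s).
Step 4: advance 13 -> fork_pos = 13 + 13 = 26. Reached multiple(s) of 6: 18, 24 -> fragments 3-4 completed (4 total).
Step 5: advance 2 -> fork_pos = 26 + 2 = 28. Next multiple of 6 is 30 (not reached); still 4 fragment(s).
4 fragment(s) completed, covering template[0:24] (4 x 6 = 24). The next fragment, fragment 5, covers template[24:30], so it starts at position 24.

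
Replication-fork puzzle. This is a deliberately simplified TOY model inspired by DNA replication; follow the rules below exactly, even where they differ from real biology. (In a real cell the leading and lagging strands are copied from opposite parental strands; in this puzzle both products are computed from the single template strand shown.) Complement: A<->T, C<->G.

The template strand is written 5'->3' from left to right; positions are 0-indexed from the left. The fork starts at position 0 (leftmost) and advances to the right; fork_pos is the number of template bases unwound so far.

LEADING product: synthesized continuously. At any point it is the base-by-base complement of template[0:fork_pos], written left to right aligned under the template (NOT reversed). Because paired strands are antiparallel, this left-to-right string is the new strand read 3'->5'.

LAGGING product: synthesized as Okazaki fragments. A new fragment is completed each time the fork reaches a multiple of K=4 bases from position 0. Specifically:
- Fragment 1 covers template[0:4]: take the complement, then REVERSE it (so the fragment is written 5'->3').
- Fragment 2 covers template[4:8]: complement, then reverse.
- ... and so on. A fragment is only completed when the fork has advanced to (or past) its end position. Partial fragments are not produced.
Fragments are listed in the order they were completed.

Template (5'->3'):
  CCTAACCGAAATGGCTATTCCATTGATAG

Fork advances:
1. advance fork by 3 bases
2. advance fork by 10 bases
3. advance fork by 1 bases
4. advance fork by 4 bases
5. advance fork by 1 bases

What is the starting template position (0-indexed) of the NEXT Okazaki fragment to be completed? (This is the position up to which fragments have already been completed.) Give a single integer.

Step 1: advance 3 -> fork_pos = 0 + 3 = 3. Next multiple of 4 is 4 (not reached); still 0 fragment(s).
Step 2: advance 10 -> fork_pos = 3 + 10 = 13. Reached multiple(s) of 4: 4, 8, 12 -> fragments 1-3 completed (3 total).
Step 3: advance 1 -> fork_pos = 13 + 1 = 14. Next multiple of 4 is 16 (not reached); still 3 fragment(s).
Step 4: advance 4 -> fork_pos = 14 + 4 = 18. Reached multiple(s) of 4: 16 -> fragment 4 completed (4 total).
Step 5: advance 1 -> fork_pos = 18 + 1 = 19. Next multiple of 4 is 20 (not reached); still 4 fragment(s).
4 fragment(s) completed, covering template[0:16] (4 x 4 = 16). The next fragment, fragment 5, covers template[16:20], so it starts at position 16.

Answer: 16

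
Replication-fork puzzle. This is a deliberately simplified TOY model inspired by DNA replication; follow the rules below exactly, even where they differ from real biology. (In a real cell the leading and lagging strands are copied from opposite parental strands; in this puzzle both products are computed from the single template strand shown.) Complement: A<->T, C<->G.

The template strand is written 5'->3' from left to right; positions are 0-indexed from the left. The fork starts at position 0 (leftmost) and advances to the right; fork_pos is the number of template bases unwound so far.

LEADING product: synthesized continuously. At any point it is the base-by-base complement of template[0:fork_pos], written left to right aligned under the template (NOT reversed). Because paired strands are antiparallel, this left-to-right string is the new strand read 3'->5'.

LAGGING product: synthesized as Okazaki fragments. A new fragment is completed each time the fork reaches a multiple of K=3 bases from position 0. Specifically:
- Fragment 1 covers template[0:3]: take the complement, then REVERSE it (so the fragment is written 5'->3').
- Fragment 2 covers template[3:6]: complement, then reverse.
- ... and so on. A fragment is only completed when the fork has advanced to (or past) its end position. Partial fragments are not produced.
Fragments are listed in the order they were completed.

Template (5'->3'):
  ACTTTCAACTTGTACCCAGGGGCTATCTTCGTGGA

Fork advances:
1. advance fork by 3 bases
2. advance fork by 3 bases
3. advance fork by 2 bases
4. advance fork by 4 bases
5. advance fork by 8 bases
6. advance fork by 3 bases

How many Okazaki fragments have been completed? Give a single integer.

Step 1: advance 3 -> fork_pos = 0 + 3 = 3. Reached multiple(s) of 3: 3 -> fragment 1 completed (1 total).
Step 2: advance 3 -> fork_pos = 3 + 3 = 6. Reached multiple(s) of 3: 6 -> fragment 2 completed (2 total).
Step 3: advance 2 -> fork_pos = 6 + 2 = 8. Next multiple of 3 is 9 (not reached); still 2 fragment(s).
Step 4: advance 4 -> fork_pos = 8 + 4 = 12. Reached multiple(s) of 3: 9, 12 -> fragments 3-4 completed (4 total).
Step 5: advance 8 -> fork_pos = 12 + 8 = 20. Reached multiple(s) of 3: 15, 18 -> fragments 5-6 completed (6 total).
Step 6: advance 3 -> fork_pos = 20 + 3 = 23. Reached multiple(s) of 3: 21 -> fragment 7 completed (7 total).
Check: final fork_pos = 23; the multiples of 3 that are <= 23 are 3..21 -> 23 // 3 = 7 completed fragment(s).

Answer: 7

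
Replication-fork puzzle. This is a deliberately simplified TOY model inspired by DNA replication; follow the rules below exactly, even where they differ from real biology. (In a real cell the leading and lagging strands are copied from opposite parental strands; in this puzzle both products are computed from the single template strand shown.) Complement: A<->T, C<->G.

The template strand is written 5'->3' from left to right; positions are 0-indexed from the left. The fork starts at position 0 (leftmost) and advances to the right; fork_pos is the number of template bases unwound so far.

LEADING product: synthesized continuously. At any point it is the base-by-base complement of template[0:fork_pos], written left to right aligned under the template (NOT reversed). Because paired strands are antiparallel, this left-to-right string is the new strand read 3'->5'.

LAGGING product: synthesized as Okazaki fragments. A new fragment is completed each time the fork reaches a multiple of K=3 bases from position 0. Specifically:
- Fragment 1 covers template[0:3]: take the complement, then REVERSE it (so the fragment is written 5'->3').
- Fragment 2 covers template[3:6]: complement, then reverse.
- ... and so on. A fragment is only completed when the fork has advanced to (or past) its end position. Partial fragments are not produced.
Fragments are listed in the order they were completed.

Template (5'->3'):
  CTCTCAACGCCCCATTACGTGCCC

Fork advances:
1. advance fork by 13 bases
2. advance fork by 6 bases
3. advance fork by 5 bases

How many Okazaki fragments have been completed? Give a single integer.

Step 1: advance 13 -> fork_pos = 0 + 13 = 13. Reached multiple(s) of 3: 3, 6, 9, 12 -> fragments 1-4 completed (4 total).
Step 2: advance 6 -> fork_pos = 13 + 6 = 19. Reached multiple(s) of 3: 15, 18 -> fragments 5-6 completed (6 total).
Step 3: advance 5 -> fork_pos = 19 + 5 = 24. Reached multiple(s) of 3: 21, 24 -> fragments 7-8 completed (8 total).
Check: final fork_pos = 24; the multiples of 3 that are <= 24 are 3..24 -> 24 // 3 = 8 completed fragment(s).

Answer: 8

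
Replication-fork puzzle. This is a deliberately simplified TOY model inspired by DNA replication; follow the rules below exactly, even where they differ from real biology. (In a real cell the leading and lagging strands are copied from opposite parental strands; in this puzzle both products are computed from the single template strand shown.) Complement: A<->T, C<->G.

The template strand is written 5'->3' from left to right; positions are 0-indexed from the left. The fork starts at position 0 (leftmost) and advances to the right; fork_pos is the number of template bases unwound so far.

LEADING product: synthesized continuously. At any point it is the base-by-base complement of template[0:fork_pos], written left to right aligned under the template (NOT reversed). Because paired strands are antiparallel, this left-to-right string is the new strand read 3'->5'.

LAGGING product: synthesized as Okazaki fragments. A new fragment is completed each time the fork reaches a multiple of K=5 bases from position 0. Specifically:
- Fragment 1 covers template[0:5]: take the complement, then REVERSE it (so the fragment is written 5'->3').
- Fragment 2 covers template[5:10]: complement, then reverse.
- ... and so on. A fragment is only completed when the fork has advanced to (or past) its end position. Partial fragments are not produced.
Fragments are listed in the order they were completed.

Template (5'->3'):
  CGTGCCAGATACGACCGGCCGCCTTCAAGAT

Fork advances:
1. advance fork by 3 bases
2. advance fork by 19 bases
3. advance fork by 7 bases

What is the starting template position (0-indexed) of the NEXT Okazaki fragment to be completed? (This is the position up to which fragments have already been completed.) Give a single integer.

Step 1: advance 3 -> fork_pos = 0 + 3 = 3. Next multiple of 5 is 5 (not reached); still 0 fragment(s).
Step 2: advance 19 -> fork_pos = 3 + 19 = 22. Reached multiple(s) of 5: 5, 10, 15, 20 -> fragments 1-4 completed (4 total).
Step 3: advance 7 -> fork_pos = 22 + 7 = 29. Reached multiple(s) of 5: 25 -> fragment 5 completed (5 total).
5 fragment(s) completed, covering template[0:25] (5 x 5 = 25). The next fragment, fragment 6, covers template[25:30], so it starts at position 25.

Answer: 25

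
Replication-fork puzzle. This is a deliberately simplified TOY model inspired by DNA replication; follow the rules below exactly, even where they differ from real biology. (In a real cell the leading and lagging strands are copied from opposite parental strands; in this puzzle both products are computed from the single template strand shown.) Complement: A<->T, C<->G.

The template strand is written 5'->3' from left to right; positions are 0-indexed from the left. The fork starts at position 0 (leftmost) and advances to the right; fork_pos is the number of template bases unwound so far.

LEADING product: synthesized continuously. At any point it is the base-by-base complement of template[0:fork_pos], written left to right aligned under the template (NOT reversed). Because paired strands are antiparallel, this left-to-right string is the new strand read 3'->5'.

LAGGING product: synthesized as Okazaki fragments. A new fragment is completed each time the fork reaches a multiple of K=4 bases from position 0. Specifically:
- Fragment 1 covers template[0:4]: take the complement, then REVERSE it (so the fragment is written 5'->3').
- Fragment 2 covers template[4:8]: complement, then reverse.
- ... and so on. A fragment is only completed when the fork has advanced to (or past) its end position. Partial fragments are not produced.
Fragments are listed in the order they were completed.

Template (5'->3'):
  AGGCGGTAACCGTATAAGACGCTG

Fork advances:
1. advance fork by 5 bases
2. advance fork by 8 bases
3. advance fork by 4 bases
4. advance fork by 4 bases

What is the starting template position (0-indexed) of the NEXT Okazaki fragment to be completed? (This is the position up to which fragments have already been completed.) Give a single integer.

Answer: 20

Derivation:
Step 1: advance 5 -> fork_pos = 0 + 5 = 5. Reached multiple(s) of 4: 4 -> fragment 1 completed (1 total).
Step 2: advance 8 -> fork_pos = 5 + 8 = 13. Reached multiple(s) of 4: 8, 12 -> fragments 2-3 completed (3 total).
Step 3: advance 4 -> fork_pos = 13 + 4 = 17. Reached multiple(s) of 4: 16 -> fragment 4 completed (4 total).
Step 4: advance 4 -> fork_pos = 17 + 4 = 21. Reached multiple(s) of 4: 20 -> fragment 5 completed (5 total).
5 fragment(s) completed, covering template[0:20] (5 x 4 = 20). The next fragment, fragment 6, covers template[20:24], so it starts at position 20.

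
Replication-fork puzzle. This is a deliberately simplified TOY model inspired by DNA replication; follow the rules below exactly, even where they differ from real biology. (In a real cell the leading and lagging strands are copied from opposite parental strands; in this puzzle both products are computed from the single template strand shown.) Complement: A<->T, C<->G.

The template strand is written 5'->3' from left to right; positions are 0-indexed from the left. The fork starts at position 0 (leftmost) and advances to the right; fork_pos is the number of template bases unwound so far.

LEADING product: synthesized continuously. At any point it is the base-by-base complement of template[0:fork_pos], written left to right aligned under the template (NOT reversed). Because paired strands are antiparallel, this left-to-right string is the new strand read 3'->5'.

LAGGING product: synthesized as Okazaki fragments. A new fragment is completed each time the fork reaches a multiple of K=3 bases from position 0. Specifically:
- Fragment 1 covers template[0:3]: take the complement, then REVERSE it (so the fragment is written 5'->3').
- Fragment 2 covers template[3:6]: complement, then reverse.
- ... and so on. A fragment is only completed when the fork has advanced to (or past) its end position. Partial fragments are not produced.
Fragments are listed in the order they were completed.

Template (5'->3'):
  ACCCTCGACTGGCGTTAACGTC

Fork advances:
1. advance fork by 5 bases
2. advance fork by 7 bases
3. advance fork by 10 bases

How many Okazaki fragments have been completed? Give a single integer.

Step 1: advance 5 -> fork_pos = 0 + 5 = 5. Reached multiple(s) of 3: 3 -> fragment 1 completed (1 total).
Step 2: advance 7 -> fork_pos = 5 + 7 = 12. Reached multiple(s) of 3: 6, 9, 12 -> fragments 2-4 completed (4 total).
Step 3: advance 10 -> fork_pos = 12 + 10 = 22. Reached multiple(s) of 3: 15, 18, 21 -> fragments 5-7 completed (7 total).
Check: final fork_pos = 22; the multiples of 3 that are <= 22 are 3..21 -> 22 // 3 = 7 completed fragment(s).

Answer: 7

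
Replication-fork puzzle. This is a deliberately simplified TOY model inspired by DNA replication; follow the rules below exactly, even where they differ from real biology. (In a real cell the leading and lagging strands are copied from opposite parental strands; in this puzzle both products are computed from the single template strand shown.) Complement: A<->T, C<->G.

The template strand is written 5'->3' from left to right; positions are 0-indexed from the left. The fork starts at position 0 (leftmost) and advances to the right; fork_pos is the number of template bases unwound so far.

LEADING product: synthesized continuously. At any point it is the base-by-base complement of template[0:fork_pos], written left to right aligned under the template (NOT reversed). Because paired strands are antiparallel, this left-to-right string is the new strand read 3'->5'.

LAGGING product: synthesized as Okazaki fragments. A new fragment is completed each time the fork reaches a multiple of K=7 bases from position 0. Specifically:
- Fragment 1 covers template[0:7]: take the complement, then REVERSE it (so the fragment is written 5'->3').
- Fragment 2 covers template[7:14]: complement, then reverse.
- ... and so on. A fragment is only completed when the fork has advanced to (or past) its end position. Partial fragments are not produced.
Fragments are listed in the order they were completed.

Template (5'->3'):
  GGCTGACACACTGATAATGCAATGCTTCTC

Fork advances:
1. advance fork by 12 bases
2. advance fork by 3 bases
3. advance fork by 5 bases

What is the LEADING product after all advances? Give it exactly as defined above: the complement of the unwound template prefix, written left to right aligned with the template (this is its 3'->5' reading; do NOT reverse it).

Answer: CCGACTGTGTGACTATTACG

Derivation:
Step 1: advance 12 -> fork_pos = 0 + 12 = 12.
Step 2: advance 3 -> fork_pos = 12 + 3 = 15.
Step 3: advance 5 -> fork_pos = 15 + 5 = 20.
Unwound prefix: template[0:20] = GGCTGACACACTGATAATGC
Complement it base by base (A<->T, C<->G), keeping left-to-right order:
  [0:5] GGCTG -> CCGAC
  [5:10] ACACA -> TGTGT
  [10:15] CTGAT -> GACTA
  [15:20] AATGC -> TTACG
Concatenate: CCGACTGTGTGACTATTACG (length 20; written aligned with the template, i.e. 3'->5').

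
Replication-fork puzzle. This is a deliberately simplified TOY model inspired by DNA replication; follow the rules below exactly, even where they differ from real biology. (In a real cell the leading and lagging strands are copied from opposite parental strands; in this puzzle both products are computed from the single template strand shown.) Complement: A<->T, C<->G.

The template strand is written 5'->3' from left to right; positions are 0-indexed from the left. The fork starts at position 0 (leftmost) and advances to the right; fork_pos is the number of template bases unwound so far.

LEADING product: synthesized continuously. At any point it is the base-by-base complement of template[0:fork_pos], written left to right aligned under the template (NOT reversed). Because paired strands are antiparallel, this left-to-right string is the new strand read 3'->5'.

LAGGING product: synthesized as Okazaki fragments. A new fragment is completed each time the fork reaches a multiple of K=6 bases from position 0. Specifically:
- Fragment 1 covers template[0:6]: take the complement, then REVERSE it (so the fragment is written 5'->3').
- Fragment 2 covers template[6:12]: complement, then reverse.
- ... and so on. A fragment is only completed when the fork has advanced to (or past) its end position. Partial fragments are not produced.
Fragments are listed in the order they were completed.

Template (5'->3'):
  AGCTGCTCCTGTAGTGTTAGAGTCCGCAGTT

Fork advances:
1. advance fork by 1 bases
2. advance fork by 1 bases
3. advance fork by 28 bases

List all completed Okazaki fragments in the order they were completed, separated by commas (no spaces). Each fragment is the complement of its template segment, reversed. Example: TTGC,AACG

Step 1: advance 1 -> fork_pos = 0 + 1 = 1. Next multiple of 6 is 6 (not reached); still 0 fragment(s).
Step 2: advance 1 -> fork_pos = 1 + 1 = 2. Next multiple of 6 is 6 (not reached); still 0 fragment(s).
Step 3: advance 28 -> fork_pos = 2 + 28 = 30. Reached multiple(s) of 6: 6, 12, 18, 24, 30 -> fragments 1-5 completed (5 total).
Final fork_pos = 30, so 5 fragment(s) are complete. Build each: template segment -> complement -> reverse.
Fragment 1: template[0:6] = AGCTGC -> complement TCGACG -> reversed GCAGCT
Fragment 2: template[6:12] = TCCTGT -> complement AGGACA -> reversed ACAGGA
Fragment 3: template[12:18] = AGTGTT -> complement TCACAA -> reversed AACACT
Fragment 4: template[18:24] = AGAGTC -> complement TCTCAG -> reversed GACTCT
Fragment 5: template[24:30] = CGCAGT -> complement GCGTCA -> reversed ACTGCG

Answer: GCAGCT,ACAGGA,AACACT,GACTCT,ACTGCG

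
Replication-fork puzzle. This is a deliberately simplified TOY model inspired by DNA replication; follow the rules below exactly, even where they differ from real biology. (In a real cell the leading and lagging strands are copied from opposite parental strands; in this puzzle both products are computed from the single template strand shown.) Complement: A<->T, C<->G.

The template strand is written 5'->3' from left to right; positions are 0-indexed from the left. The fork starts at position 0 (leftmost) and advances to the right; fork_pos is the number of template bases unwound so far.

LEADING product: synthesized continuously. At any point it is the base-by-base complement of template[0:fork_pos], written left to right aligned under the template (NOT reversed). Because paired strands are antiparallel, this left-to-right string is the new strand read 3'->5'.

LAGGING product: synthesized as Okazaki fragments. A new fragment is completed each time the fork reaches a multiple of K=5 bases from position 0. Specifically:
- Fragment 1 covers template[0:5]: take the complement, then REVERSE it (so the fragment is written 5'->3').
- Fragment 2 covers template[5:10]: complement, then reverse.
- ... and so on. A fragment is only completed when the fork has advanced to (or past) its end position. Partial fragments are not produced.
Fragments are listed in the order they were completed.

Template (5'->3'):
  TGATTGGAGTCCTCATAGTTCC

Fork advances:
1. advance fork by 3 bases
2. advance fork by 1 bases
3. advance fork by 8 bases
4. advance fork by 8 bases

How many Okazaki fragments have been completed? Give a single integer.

Step 1: advance 3 -> fork_pos = 0 + 3 = 3. Next multiple of 5 is 5 (not reached); still 0 fragment(s).
Step 2: advance 1 -> fork_pos = 3 + 1 = 4. Next multiple of 5 is 5 (not reached); still 0 fragment(s).
Step 3: advance 8 -> fork_pos = 4 + 8 = 12. Reached multiple(s) of 5: 5, 10 -> fragments 1-2 completed (2 total).
Step 4: advance 8 -> fork_pos = 12 + 8 = 20. Reached multiple(s) of 5: 15, 20 -> fragments 3-4 completed (4 total).
Check: final fork_pos = 20; the multiples of 5 that are <= 20 are 5..20 -> 20 // 5 = 4 completed fragment(s).

Answer: 4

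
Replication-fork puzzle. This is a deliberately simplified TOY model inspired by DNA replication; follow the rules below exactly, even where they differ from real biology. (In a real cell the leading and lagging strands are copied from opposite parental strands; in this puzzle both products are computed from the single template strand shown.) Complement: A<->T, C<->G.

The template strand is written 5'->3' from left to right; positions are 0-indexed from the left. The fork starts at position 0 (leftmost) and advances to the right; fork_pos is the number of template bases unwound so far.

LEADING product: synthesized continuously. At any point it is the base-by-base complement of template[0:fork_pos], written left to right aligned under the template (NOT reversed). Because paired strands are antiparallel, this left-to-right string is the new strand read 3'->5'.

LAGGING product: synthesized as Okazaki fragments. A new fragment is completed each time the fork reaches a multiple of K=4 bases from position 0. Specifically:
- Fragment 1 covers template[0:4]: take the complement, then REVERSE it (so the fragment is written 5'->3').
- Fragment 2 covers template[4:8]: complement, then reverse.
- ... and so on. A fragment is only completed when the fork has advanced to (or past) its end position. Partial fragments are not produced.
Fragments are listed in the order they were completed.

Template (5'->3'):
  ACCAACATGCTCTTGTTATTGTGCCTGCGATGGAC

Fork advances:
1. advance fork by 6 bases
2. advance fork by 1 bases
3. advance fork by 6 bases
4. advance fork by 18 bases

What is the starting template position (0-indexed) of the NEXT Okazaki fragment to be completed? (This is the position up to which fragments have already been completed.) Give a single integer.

Step 1: advance 6 -> fork_pos = 0 + 6 = 6. Reached multiple(s) of 4: 4 -> fragment 1 completed (1 total).
Step 2: advance 1 -> fork_pos = 6 + 1 = 7. Next multiple of 4 is 8 (not reached); still 1 fragment(s).
Step 3: advance 6 -> fork_pos = 7 + 6 = 13. Reached multiple(s) of 4: 8, 12 -> fragments 2-3 completed (3 total).
Step 4: advance 18 -> fork_pos = 13 + 18 = 31. Reached multiple(s) of 4: 16, 20, 24, 28 -> fragments 4-7 completed (7 total).
7 fragment(s) completed, covering template[0:28] (7 x 4 = 28). The next fragment, fragment 8, covers template[28:32], so it starts at position 28.

Answer: 28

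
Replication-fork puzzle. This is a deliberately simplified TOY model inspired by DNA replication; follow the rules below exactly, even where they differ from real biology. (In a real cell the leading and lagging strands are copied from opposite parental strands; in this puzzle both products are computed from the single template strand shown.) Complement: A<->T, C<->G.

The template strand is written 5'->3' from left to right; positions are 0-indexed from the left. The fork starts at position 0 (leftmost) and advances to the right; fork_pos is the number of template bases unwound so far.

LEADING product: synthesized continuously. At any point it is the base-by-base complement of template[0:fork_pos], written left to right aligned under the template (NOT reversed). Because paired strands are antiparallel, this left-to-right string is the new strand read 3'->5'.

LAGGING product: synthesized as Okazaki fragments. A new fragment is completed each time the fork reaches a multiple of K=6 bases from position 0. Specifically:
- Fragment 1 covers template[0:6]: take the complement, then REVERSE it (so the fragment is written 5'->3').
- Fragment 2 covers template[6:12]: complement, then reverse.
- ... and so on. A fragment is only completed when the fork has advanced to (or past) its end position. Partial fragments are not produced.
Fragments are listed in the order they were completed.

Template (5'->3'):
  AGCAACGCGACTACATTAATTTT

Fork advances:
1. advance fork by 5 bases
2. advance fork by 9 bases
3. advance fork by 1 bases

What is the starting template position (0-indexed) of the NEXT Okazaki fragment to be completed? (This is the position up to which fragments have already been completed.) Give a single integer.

Answer: 12

Derivation:
Step 1: advance 5 -> fork_pos = 0 + 5 = 5. Next multiple of 6 is 6 (not reached); still 0 fragment(s).
Step 2: advance 9 -> fork_pos = 5 + 9 = 14. Reached multiple(s) of 6: 6, 12 -> fragments 1-2 completed (2 total).
Step 3: advance 1 -> fork_pos = 14 + 1 = 15. Next multiple of 6 is 18 (not reached); still 2 fragment(s).
2 fragment(s) completed, covering template[0:12] (2 x 6 = 12). The next fragment, fragment 3, covers template[12:18], so it starts at position 12.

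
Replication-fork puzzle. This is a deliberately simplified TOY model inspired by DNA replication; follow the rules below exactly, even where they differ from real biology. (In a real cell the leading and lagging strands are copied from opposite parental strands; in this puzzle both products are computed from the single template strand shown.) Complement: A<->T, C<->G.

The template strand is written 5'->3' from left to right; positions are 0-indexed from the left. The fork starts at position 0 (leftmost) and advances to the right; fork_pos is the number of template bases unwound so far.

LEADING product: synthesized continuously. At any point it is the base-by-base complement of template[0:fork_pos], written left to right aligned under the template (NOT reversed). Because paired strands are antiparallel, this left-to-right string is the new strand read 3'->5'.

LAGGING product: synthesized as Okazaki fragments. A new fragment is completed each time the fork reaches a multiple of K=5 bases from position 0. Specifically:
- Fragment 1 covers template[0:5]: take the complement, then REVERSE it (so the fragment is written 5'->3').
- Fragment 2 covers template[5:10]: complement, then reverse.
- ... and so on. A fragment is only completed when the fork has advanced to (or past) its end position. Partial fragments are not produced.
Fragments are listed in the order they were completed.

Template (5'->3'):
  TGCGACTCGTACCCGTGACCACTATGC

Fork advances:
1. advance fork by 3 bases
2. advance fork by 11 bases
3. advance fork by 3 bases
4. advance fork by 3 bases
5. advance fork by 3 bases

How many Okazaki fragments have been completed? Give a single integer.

Step 1: advance 3 -> fork_pos = 0 + 3 = 3. Next multiple of 5 is 5 (not reached); still 0 fragment(s).
Step 2: advance 11 -> fork_pos = 3 + 11 = 14. Reached multiple(s) of 5: 5, 10 -> fragments 1-2 completed (2 total).
Step 3: advance 3 -> fork_pos = 14 + 3 = 17. Reached multiple(s) of 5: 15 -> fragment 3 completed (3 total).
Step 4: advance 3 -> fork_pos = 17 + 3 = 20. Reached multiple(s) of 5: 20 -> fragment 4 completed (4 total).
Step 5: advance 3 -> fork_pos = 20 + 3 = 23. Next multiple of 5 is 25 (not reached); still 4 fragment(s).
Check: final fork_pos = 23; the multiples of 5 that are <= 23 are 5..20 -> 23 // 5 = 4 completed fragment(s).

Answer: 4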